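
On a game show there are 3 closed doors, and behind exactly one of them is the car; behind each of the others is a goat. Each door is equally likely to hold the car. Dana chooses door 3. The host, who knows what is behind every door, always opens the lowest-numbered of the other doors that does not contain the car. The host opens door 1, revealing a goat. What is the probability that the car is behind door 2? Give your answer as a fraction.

1/2

Condition on the true location of the car.
If it is behind door 1 (prior 1/3): the host opened door 1, so this case is ruled out; weight (1/3)·0 = 0.
If it is behind either of doors 2 and 3 (prior 1/3 each): door 1 is the lowest-numbered option available, probability 1; weight (1/3)·1 = 1/3 each.
The weights sum to 2/3.
So P(the car behind door 2 | the host opened door 1) = (1/3) / (2/3) = 1/2.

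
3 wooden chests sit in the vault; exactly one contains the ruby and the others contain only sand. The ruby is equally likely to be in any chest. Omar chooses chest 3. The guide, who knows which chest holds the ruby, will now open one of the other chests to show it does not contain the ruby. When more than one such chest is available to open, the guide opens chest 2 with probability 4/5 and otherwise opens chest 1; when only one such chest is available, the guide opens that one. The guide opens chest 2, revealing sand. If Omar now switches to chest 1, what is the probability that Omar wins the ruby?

Consider each possible location of the ruby in turn.
If it is in chest 1 (prior 1/3): only chest 2 is available, probability 1; weight (1/3)·1 = 1/3.
If it is in chest 2 (prior 1/3): the guide opened chest 2, so this case is ruled out; weight (1/3)·0 = 0.
If it is in chest 3 (prior 1/3): chest 2 is available, opened with probability 4/5; weight (1/3)·(4/5) = 4/15.
The weights sum to 3/5.
So P(the ruby in chest 1 | the guide opened chest 2) = (1/3) / (3/5) = 5/9.

5/9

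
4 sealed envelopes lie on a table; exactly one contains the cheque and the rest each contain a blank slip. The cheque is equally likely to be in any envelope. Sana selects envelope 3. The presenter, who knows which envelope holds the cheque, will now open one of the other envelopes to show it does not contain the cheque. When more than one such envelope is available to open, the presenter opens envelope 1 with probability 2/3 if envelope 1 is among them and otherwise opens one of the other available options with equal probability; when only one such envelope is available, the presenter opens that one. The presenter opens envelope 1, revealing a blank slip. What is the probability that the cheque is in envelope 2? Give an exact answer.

Condition on the true location of the cheque.
If it is in envelope 1 (prior 1/4): the presenter opened envelope 1, so this case is ruled out; weight (1/4)·0 = 0.
If it is in any of envelopes 2, 3, and 4 (prior 1/4 each): envelope 1 is available, opened with probability 2/3; weight (1/4)·(2/3) = 1/6 each.
The weights sum to 1/2.
So P(the cheque in envelope 2 | the presenter opened envelope 1) = (1/6) / (1/2) = 1/3.

1/3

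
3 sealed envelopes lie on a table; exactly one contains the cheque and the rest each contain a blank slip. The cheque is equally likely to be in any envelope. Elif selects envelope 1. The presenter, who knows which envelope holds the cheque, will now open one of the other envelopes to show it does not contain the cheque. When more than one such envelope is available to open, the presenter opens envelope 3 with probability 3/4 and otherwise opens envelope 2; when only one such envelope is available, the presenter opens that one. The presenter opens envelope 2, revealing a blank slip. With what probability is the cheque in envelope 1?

1/5

Consider each possible location of the cheque in turn.
If it is in envelope 1 (prior 1/3): envelope 3 is available but not opened, probability 1/4; weight (1/3)·(1/4) = 1/12.
If it is in envelope 2 (prior 1/3): the presenter opened envelope 2, so this case is ruled out; weight (1/3)·0 = 0.
If it is in envelope 3 (prior 1/3): only envelope 2 is available, probability 1; weight (1/3)·1 = 1/3.
The weights sum to 5/12.
So P(the cheque in envelope 1 | the presenter opened envelope 2) = (1/12) / (5/12) = 1/5.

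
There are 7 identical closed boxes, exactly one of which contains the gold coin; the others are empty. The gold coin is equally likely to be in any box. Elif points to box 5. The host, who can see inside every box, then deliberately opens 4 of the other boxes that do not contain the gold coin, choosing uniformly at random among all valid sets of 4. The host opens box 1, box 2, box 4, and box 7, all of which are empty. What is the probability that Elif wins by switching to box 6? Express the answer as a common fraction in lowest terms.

Condition on the true location of the gold coin.
If it is in any of boxes 1, 2, 4, and 7 (prior 1/7 each): that box was opened and seen not to hold the prize — ruled out; weight (1/7)·0 = 0 each.
If it is in either of boxes 3 and 6 (prior 1/7 each): the host has 5 equally likely choices, so probability 1/5; weight (1/7)·(1/5) = 1/35 each.
If it is in box 5 (prior 1/7): the host has 15 equally likely choices, so probability 1/15; weight (1/7)·(1/15) = 1/105.
The weights sum to 1/15.
So P(the gold coin in box 6 | the host opened box 1, box 2, box 4, and box 7) = (1/35) / (1/15) = 3/7.

3/7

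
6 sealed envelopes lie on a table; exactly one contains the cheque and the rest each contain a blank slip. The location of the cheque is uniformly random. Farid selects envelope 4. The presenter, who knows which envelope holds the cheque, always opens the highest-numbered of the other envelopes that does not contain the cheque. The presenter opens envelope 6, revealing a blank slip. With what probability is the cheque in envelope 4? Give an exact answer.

Apply Bayes' rule, conditioning on where the cheque actually is.
If it is in any of envelopes 1, 2, 3, 4, and 5 (prior 1/6 each): envelope 6 is the highest-numbered option available, probability 1; weight (1/6)·1 = 1/6 each.
If it is in envelope 6 (prior 1/6): the presenter opened envelope 6, so this case is ruled out; weight (1/6)·0 = 0.
The weights sum to 5/6.
So P(the cheque in envelope 4 | the presenter opened envelope 6) = (1/6) / (5/6) = 1/5.

1/5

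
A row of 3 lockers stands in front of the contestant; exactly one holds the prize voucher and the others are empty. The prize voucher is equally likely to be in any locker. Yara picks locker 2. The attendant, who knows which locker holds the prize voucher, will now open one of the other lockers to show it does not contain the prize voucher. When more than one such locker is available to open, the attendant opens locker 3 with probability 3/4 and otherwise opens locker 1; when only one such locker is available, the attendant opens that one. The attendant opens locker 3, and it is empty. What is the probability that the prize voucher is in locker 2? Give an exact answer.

3/7

Consider each possible location of the prize voucher in turn.
If it is in locker 1 (prior 1/3): only locker 3 is available, probability 1; weight (1/3)·1 = 1/3.
If it is in locker 2 (prior 1/3): locker 3 is available, opened with probability 3/4; weight (1/3)·(3/4) = 1/4.
If it is in locker 3 (prior 1/3): the attendant opened locker 3, so this case is ruled out; weight (1/3)·0 = 0.
The weights sum to 7/12.
So P(the prize voucher in locker 2 | the attendant opened locker 3) = (1/4) / (7/12) = 3/7.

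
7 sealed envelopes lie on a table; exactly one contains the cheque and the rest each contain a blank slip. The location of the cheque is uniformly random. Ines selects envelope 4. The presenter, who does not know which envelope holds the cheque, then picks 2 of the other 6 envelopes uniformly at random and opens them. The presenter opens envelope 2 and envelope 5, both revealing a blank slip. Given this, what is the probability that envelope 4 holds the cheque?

Consider each possible location of the cheque in turn.
If it is in any of envelopes 1, 3, 4, 6, and 7 (prior 1/7 each): the presenter picks exactly this set with probability 1/15 regardless, and none is the prize; weight (1/7)·(1/15) = 1/105 each.
If it is in either of envelopes 2 and 5 (prior 1/7 each): that envelope was opened and seen not to hold the prize — ruled out; weight (1/7)·0 = 0 each.
The weights sum to 1/21.
So P(the cheque in envelope 4 | the presenter opened envelope 2 and envelope 5) = (1/105) / (1/21) = 1/5.

1/5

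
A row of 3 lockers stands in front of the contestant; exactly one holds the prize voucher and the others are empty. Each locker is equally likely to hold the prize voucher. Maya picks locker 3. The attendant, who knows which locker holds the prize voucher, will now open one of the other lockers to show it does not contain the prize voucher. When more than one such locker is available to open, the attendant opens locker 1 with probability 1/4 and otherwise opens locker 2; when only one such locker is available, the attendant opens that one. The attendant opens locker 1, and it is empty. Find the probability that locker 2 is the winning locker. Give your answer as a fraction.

4/5

Condition on the true location of the prize voucher.
If it is in locker 1 (prior 1/3): the attendant opened locker 1, so this case is ruled out; weight (1/3)·0 = 0.
If it is in locker 2 (prior 1/3): only locker 1 is available, probability 1; weight (1/3)·1 = 1/3.
If it is in locker 3 (prior 1/3): locker 1 is available, opened with probability 1/4; weight (1/3)·(1/4) = 1/12.
The weights sum to 5/12.
So P(the prize voucher in locker 2 | the attendant opened locker 1) = (1/3) / (5/12) = 4/5.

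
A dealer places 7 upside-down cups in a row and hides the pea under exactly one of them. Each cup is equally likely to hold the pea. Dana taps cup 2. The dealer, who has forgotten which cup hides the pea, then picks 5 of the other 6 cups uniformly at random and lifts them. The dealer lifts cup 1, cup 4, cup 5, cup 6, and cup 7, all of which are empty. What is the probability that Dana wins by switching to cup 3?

Consider each possible location of the pea in turn.
If it is under any of cups 1, 4, 5, 6, and 7 (prior 1/7 each): that cup was opened and seen not to hold the prize — ruled out; weight (1/7)·0 = 0 each.
If it is under either of cups 2 and 3 (prior 1/7 each): the dealer picks exactly this set with probability 1/6 regardless, and none is the prize; weight (1/7)·(1/6) = 1/42 each.
The weights sum to 1/21.
So P(the pea under cup 3 | the dealer opened cup 1, cup 4, cup 5, cup 6, and cup 7) = (1/42) / (1/21) = 1/2.

1/2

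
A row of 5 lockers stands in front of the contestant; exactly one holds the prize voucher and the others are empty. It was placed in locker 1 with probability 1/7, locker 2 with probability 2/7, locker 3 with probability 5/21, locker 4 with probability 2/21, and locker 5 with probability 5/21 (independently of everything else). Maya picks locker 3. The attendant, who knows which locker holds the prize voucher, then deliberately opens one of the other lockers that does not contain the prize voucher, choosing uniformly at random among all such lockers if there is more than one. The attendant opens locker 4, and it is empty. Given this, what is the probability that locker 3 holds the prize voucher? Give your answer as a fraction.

15/71

Consider each possible location of the prize voucher in turn.
If it is in locker 1 (prior 1/7): the attendant has 3 equally likely choices, so probability 1/3; weight (1/7)·(1/3) = 1/21.
If it is in locker 2 (prior 2/7): the attendant has 3 equally likely choices, so probability 1/3; weight (2/7)·(1/3) = 2/21.
If it is in locker 3 (prior 5/21): the attendant has 4 equally likely choices, so probability 1/4; weight (5/21)·(1/4) = 5/84.
If it is in locker 4 (prior 2/21): the attendant opened locker 4, so this case is ruled out; weight (2/21)·0 = 0.
If it is in locker 5 (prior 5/21): the attendant has 3 equally likely choices, so probability 1/3; weight (5/21)·(1/3) = 5/63.
The weights sum to 71/252.
So P(the prize voucher in locker 3 | the attendant opened locker 4) = (5/84) / (71/252) = 15/71.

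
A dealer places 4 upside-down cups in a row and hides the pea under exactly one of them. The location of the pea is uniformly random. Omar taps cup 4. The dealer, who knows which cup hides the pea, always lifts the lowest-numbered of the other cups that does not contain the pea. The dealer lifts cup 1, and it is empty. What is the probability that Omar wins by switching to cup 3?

1/3

Apply Bayes' rule, conditioning on where the pea actually is.
If it is under cup 1 (prior 1/4): the dealer opened cup 1, so this case is ruled out; weight (1/4)·0 = 0.
If it is under any of cups 2, 3, and 4 (prior 1/4 each): cup 1 is the lowest-numbered option available, probability 1; weight (1/4)·1 = 1/4 each.
The weights sum to 3/4.
So P(the pea under cup 3 | the dealer opened cup 1) = (1/4) / (3/4) = 1/3.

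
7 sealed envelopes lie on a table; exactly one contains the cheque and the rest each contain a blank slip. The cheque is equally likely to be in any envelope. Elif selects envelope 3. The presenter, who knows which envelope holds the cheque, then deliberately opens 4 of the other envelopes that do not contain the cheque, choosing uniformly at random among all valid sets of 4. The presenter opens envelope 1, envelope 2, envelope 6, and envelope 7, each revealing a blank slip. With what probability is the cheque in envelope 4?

3/7

Consider each possible location of the cheque in turn.
If it is in any of envelopes 1, 2, 6, and 7 (prior 1/7 each): that envelope was opened and seen not to hold the prize — ruled out; weight (1/7)·0 = 0 each.
If it is in envelope 3 (prior 1/7): the presenter has 15 equally likely choices, so probability 1/15; weight (1/7)·(1/15) = 1/105.
If it is in either of envelopes 4 and 5 (prior 1/7 each): the presenter has 5 equally likely choices, so probability 1/5; weight (1/7)·(1/5) = 1/35 each.
The weights sum to 1/15.
So P(the cheque in envelope 4 | the presenter opened envelope 1, envelope 2, envelope 6, and envelope 7) = (1/35) / (1/15) = 3/7.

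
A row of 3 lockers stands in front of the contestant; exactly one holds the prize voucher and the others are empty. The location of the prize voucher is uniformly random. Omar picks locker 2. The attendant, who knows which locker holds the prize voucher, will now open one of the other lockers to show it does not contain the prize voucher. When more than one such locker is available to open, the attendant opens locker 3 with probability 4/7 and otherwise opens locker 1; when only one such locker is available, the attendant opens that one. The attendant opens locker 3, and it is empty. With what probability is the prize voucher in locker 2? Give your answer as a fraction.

4/11

Apply Bayes' rule, conditioning on where the prize voucher actually is.
If it is in locker 1 (prior 1/3): only locker 3 is available, probability 1; weight (1/3)·1 = 1/3.
If it is in locker 2 (prior 1/3): locker 3 is available, opened with probability 4/7; weight (1/3)·(4/7) = 4/21.
If it is in locker 3 (prior 1/3): the attendant opened locker 3, so this case is ruled out; weight (1/3)·0 = 0.
The weights sum to 11/21.
So P(the prize voucher in locker 2 | the attendant opened locker 3) = (4/21) / (11/21) = 4/11.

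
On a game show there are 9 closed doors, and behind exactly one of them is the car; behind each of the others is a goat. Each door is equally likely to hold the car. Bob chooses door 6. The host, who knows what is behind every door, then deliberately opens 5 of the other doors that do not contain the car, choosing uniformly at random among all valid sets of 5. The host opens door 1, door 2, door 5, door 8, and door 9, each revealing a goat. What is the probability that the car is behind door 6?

1/9

Consider each possible location of the car in turn.
If it is behind any of doors 1, 2, 5, 8, and 9 (prior 1/9 each): that door was opened and seen not to hold the prize — ruled out; weight (1/9)·0 = 0 each.
If it is behind any of doors 3, 4, and 7 (prior 1/9 each): the host has 21 equally likely choices, so probability 1/21; weight (1/9)·(1/21) = 1/189 each.
If it is behind door 6 (prior 1/9): the host has 56 equally likely choices, so probability 1/56; weight (1/9)·(1/56) = 1/504.
The weights sum to 1/56.
So P(the car behind door 6 | the host opened door 1, door 2, door 5, door 8, and door 9) = (1/504) / (1/56) = 1/9.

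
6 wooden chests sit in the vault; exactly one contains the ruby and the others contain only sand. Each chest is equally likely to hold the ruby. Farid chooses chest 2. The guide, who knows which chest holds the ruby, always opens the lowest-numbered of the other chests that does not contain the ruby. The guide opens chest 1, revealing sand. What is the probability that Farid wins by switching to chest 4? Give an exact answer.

1/5

Condition on the true location of the ruby.
If it is in chest 1 (prior 1/6): the guide opened chest 1, so this case is ruled out; weight (1/6)·0 = 0.
If it is in any of chests 2, 3, 4, 5, and 6 (prior 1/6 each): chest 1 is the lowest-numbered option available, probability 1; weight (1/6)·1 = 1/6 each.
The weights sum to 5/6.
So P(the ruby in chest 4 | the guide opened chest 1) = (1/6) / (5/6) = 1/5.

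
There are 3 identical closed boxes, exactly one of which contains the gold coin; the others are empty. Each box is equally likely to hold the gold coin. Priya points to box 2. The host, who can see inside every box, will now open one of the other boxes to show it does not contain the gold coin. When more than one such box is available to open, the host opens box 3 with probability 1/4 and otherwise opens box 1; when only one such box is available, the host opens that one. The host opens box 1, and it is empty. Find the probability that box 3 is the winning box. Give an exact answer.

Consider each possible location of the gold coin in turn.
If it is in box 1 (prior 1/3): the host opened box 1, so this case is ruled out; weight (1/3)·0 = 0.
If it is in box 2 (prior 1/3): box 3 is available but not opened, probability 3/4; weight (1/3)·(3/4) = 1/4.
If it is in box 3 (prior 1/3): only box 1 is available, probability 1; weight (1/3)·1 = 1/3.
The weights sum to 7/12.
So P(the gold coin in box 3 | the host opened box 1) = (1/3) / (7/12) = 4/7.

4/7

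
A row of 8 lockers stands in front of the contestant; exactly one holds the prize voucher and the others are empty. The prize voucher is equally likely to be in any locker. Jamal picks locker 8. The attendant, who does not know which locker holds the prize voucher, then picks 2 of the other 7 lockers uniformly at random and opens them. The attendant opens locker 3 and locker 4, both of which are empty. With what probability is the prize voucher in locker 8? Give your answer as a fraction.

Consider each possible location of the prize voucher in turn.
If it is in any of lockers 1, 2, 5, 6, 7, and 8 (prior 1/8 each): the attendant picks exactly this set with probability 1/21 regardless, and none is the prize; weight (1/8)·(1/21) = 1/168 each.
If it is in either of lockers 3 and 4 (prior 1/8 each): that locker was opened and seen not to hold the prize — ruled out; weight (1/8)·0 = 0 each.
The weights sum to 1/28.
So P(the prize voucher in locker 8 | the attendant opened locker 3 and locker 4) = (1/168) / (1/28) = 1/6.

1/6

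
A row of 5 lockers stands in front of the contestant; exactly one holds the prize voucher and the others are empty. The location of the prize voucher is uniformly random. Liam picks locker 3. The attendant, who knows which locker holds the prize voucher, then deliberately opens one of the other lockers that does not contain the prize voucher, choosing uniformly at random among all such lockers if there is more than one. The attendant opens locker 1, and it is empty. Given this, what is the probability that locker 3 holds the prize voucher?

1/5

Consider each possible location of the prize voucher in turn.
If it is in locker 1 (prior 1/5): the attendant opened locker 1, so this case is ruled out; weight (1/5)·0 = 0.
If it is in any of lockers 2, 4, and 5 (prior 1/5 each): the attendant has 3 equally likely choices, so probability 1/3; weight (1/5)·(1/3) = 1/15 each.
If it is in locker 3 (prior 1/5): the attendant has 4 equally likely choices, so probability 1/4; weight (1/5)·(1/4) = 1/20.
The weights sum to 1/4.
So P(the prize voucher in locker 3 | the attendant opened locker 1) = (1/20) / (1/4) = 1/5.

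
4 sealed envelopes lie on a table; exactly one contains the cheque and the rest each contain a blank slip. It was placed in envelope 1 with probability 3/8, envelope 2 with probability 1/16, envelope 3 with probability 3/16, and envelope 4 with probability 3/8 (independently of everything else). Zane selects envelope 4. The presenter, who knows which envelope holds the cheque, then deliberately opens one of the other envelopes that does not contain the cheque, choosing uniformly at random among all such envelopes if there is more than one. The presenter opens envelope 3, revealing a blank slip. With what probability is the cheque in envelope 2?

Consider each possible location of the cheque in turn.
If it is in envelope 1 (prior 3/8): the presenter has 2 equally likely choices, so probability 1/2; weight (3/8)·(1/2) = 3/16.
If it is in envelope 2 (prior 1/16): the presenter has 2 equally likely choices, so probability 1/2; weight (1/16)·(1/2) = 1/32.
If it is in envelope 3 (prior 3/16): the presenter opened envelope 3, so this case is ruled out; weight (3/16)·0 = 0.
If it is in envelope 4 (prior 3/8): the presenter has 3 equally likely choices, so probability 1/3; weight (3/8)·(1/3) = 1/8.
The weights sum to 11/32.
So P(the cheque in envelope 2 | the presenter opened envelope 3) = (1/32) / (11/32) = 1/11.

1/11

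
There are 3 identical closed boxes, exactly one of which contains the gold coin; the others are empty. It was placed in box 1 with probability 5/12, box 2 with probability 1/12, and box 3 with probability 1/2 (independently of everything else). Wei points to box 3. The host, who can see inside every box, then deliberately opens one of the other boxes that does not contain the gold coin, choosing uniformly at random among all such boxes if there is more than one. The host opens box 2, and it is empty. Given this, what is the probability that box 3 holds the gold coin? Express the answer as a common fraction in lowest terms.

Consider each possible location of the gold coin in turn.
If it is in box 1 (prior 5/12): the host has no choice, probability 1; weight (5/12)·1 = 5/12.
If it is in box 2 (prior 1/12): the host opened box 2, so this case is ruled out; weight (1/12)·0 = 0.
If it is in box 3 (prior 1/2): the host has 2 equally likely choices, so probability 1/2; weight (1/2)·(1/2) = 1/4.
The weights sum to 2/3.
So P(the gold coin in box 3 | the host opened box 2) = (1/4) / (2/3) = 3/8.

3/8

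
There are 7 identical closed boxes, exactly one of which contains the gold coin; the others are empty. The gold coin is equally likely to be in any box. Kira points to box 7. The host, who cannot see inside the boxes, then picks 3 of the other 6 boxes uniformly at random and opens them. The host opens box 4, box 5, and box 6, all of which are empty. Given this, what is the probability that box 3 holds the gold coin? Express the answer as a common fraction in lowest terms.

Consider each possible location of the gold coin in turn.
If it is in any of boxes 1, 2, 3, and 7 (prior 1/7 each): the host picks exactly this set with probability 1/20 regardless, and none is the prize; weight (1/7)·(1/20) = 1/140 each.
If it is in any of boxes 4, 5, and 6 (prior 1/7 each): that box was opened and seen not to hold the prize — ruled out; weight (1/7)·0 = 0 each.
The weights sum to 1/35.
So P(the gold coin in box 3 | the host opened box 4, box 5, and box 6) = (1/140) / (1/35) = 1/4.

1/4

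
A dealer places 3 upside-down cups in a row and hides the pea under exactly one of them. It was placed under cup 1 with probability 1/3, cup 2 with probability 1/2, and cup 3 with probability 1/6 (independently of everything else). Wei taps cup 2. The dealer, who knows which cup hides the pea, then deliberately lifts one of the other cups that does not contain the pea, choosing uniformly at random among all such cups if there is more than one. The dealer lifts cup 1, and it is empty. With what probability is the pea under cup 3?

Consider each possible location of the pea in turn.
If it is under cup 1 (prior 1/3): the dealer opened cup 1, so this case is ruled out; weight (1/3)·0 = 0.
If it is under cup 2 (prior 1/2): the dealer has 2 equally likely choices, so probability 1/2; weight (1/2)·(1/2) = 1/4.
If it is under cup 3 (prior 1/6): the dealer has no choice, probability 1; weight (1/6)·1 = 1/6.
The weights sum to 5/12.
So P(the pea under cup 3 | the dealer opened cup 1) = (1/6) / (5/12) = 2/5.

2/5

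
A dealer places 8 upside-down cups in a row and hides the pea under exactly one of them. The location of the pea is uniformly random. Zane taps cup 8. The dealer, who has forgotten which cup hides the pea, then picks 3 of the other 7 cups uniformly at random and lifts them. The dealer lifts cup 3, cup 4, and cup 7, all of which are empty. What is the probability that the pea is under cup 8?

1/5

Apply Bayes' rule, conditioning on where the pea actually is.
If it is under any of cups 1, 2, 5, 6, and 8 (prior 1/8 each): the dealer picks exactly this set with probability 1/35 regardless, and none is the prize; weight (1/8)·(1/35) = 1/280 each.
If it is under any of cups 3, 4, and 7 (prior 1/8 each): that cup was opened and seen not to hold the prize — ruled out; weight (1/8)·0 = 0 each.
The weights sum to 1/56.
So P(the pea under cup 8 | the dealer opened cup 3, cup 4, and cup 7) = (1/280) / (1/56) = 1/5.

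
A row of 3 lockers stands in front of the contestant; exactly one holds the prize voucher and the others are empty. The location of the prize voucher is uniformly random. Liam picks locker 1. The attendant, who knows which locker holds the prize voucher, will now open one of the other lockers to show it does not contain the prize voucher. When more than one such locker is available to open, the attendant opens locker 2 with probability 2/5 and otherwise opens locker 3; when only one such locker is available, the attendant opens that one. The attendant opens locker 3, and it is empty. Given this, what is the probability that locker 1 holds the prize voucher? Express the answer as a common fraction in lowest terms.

Consider each possible location of the prize voucher in turn.
If it is in locker 1 (prior 1/3): locker 2 is available but not opened, probability 3/5; weight (1/3)·(3/5) = 1/5.
If it is in locker 2 (prior 1/3): only locker 3 is available, probability 1; weight (1/3)·1 = 1/3.
If it is in locker 3 (prior 1/3): the attendant opened locker 3, so this case is ruled out; weight (1/3)·0 = 0.
The weights sum to 8/15.
So P(the prize voucher in locker 1 | the attendant opened locker 3) = (1/5) / (8/15) = 3/8.

3/8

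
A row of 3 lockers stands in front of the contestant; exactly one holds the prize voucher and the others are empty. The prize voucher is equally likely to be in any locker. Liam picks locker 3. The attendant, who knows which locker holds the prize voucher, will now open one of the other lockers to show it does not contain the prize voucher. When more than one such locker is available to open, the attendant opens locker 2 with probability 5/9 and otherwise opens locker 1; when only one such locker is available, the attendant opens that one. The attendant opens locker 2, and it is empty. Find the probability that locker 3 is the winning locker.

Apply Bayes' rule, conditioning on where the prize voucher actually is.
If it is in locker 1 (prior 1/3): only locker 2 is available, probability 1; weight (1/3)·1 = 1/3.
If it is in locker 2 (prior 1/3): the attendant opened locker 2, so this case is ruled out; weight (1/3)·0 = 0.
If it is in locker 3 (prior 1/3): locker 2 is available, opened with probability 5/9; weight (1/3)·(5/9) = 5/27.
The weights sum to 14/27.
So P(the prize voucher in locker 3 | the attendant opened locker 2) = (5/27) / (14/27) = 5/14.

5/14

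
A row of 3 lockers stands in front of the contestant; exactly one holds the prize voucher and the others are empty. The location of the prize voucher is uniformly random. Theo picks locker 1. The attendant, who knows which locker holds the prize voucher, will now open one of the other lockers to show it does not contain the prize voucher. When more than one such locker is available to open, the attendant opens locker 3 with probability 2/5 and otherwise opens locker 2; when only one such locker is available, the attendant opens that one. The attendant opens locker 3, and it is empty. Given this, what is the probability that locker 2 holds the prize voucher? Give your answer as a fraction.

5/7

Apply Bayes' rule, conditioning on where the prize voucher actually is.
If it is in locker 1 (prior 1/3): locker 3 is available, opened with probability 2/5; weight (1/3)·(2/5) = 2/15.
If it is in locker 2 (prior 1/3): only locker 3 is available, probability 1; weight (1/3)·1 = 1/3.
If it is in locker 3 (prior 1/3): the attendant opened locker 3, so this case is ruled out; weight (1/3)·0 = 0.
The weights sum to 7/15.
So P(the prize voucher in locker 2 | the attendant opened locker 3) = (1/3) / (7/15) = 5/7.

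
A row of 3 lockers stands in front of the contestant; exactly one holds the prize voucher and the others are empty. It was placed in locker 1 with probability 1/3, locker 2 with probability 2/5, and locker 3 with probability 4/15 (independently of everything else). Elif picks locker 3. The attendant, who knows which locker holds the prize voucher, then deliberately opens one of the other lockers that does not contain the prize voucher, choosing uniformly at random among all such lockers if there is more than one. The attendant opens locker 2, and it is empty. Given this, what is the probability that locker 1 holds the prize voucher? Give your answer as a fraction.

5/7

Condition on the true location of the prize voucher.
If it is in locker 1 (prior 1/3): the attendant has no choice, probability 1; weight (1/3)·1 = 1/3.
If it is in locker 2 (prior 2/5): the attendant opened locker 2, so this case is ruled out; weight (2/5)·0 = 0.
If it is in locker 3 (prior 4/15): the attendant has 2 equally likely choices, so probability 1/2; weight (4/15)·(1/2) = 2/15.
The weights sum to 7/15.
So P(the prize voucher in locker 1 | the attendant opened locker 2) = (1/3) / (7/15) = 5/7.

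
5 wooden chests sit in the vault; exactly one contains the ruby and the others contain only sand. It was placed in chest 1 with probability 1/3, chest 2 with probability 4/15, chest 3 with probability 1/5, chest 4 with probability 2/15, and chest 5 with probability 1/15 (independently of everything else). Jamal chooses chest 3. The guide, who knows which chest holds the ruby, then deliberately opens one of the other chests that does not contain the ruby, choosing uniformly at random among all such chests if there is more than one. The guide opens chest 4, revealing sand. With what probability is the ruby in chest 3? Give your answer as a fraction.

9/49

Condition on the true location of the ruby.
If it is in chest 1 (prior 1/3): the guide has 3 equally likely choices, so probability 1/3; weight (1/3)·(1/3) = 1/9.
If it is in chest 2 (prior 4/15): the guide has 3 equally likely choices, so probability 1/3; weight (4/15)·(1/3) = 4/45.
If it is in chest 3 (prior 1/5): the guide has 4 equally likely choices, so probability 1/4; weight (1/5)·(1/4) = 1/20.
If it is in chest 4 (prior 2/15): the guide opened chest 4, so this case is ruled out; weight (2/15)·0 = 0.
If it is in chest 5 (prior 1/15): the guide has 3 equally likely choices, so probability 1/3; weight (1/15)·(1/3) = 1/45.
The weights sum to 49/180.
So P(the ruby in chest 3 | the guide opened chest 4) = (1/20) / (49/180) = 9/49.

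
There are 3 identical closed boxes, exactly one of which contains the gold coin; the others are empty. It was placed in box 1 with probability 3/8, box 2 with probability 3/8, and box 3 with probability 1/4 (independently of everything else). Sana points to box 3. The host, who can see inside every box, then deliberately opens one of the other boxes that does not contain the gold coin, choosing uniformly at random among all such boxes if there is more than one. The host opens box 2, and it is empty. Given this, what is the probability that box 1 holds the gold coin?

3/4

Condition on the true location of the gold coin.
If it is in box 1 (prior 3/8): the host has no choice, probability 1; weight (3/8)·1 = 3/8.
If it is in box 2 (prior 3/8): the host opened box 2, so this case is ruled out; weight (3/8)·0 = 0.
If it is in box 3 (prior 1/4): the host has 2 equally likely choices, so probability 1/2; weight (1/4)·(1/2) = 1/8.
The weights sum to 1/2.
So P(the gold coin in box 1 | the host opened box 2) = (3/8) / (1/2) = 3/4.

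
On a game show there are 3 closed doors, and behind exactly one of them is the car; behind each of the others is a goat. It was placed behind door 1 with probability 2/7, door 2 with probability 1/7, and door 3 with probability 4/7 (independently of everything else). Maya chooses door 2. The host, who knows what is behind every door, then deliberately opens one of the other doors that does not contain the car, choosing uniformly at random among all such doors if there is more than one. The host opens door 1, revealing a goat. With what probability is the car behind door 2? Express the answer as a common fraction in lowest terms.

Apply Bayes' rule, conditioning on where the car actually is.
If it is behind door 1 (prior 2/7): the host opened door 1, so this case is ruled out; weight (2/7)·0 = 0.
If it is behind door 2 (prior 1/7): the host has 2 equally likely choices, so probability 1/2; weight (1/7)·(1/2) = 1/14.
If it is behind door 3 (prior 4/7): the host has no choice, probability 1; weight (4/7)·1 = 4/7.
The weights sum to 9/14.
So P(the car behind door 2 | the host opened door 1) = (1/14) / (9/14) = 1/9.

1/9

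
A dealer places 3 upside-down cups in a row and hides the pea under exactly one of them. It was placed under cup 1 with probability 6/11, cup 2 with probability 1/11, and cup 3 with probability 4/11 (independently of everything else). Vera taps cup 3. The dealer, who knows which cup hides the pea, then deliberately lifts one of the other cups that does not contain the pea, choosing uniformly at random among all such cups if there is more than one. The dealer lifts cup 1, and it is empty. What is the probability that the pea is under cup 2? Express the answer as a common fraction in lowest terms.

1/3

Condition on the true location of the pea.
If it is under cup 1 (prior 6/11): the dealer opened cup 1, so this case is ruled out; weight (6/11)·0 = 0.
If it is under cup 2 (prior 1/11): the dealer has no choice, probability 1; weight (1/11)·1 = 1/11.
If it is under cup 3 (prior 4/11): the dealer has 2 equally likely choices, so probability 1/2; weight (4/11)·(1/2) = 2/11.
The weights sum to 3/11.
So P(the pea under cup 2 | the dealer opened cup 1) = (1/11) / (3/11) = 1/3.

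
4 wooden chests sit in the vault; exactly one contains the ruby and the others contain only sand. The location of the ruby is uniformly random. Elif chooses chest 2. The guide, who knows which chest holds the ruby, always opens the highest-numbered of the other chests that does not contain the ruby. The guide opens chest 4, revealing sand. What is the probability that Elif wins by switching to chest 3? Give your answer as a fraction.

1/3

Condition on the true location of the ruby.
If it is in any of chests 1, 2, and 3 (prior 1/4 each): chest 4 is the highest-numbered option available, probability 1; weight (1/4)·1 = 1/4 each.
If it is in chest 4 (prior 1/4): the guide opened chest 4, so this case is ruled out; weight (1/4)·0 = 0.
The weights sum to 3/4.
So P(the ruby in chest 3 | the guide opened chest 4) = (1/4) / (3/4) = 1/3.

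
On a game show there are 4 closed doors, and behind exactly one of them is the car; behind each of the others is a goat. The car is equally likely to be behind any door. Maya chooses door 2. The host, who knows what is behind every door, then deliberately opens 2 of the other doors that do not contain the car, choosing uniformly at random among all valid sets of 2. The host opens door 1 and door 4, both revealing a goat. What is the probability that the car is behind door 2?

1/4

Consider each possible location of the car in turn.
If it is behind either of doors 1 and 4 (prior 1/4 each): that door was opened and seen not to hold the prize — ruled out; weight (1/4)·0 = 0 each.
If it is behind door 2 (prior 1/4): the host has 3 equally likely choices, so probability 1/3; weight (1/4)·(1/3) = 1/12.
If it is behind door 3 (prior 1/4): the host has no choice, probability 1; weight (1/4)·1 = 1/4.
The weights sum to 1/3.
So P(the car behind door 2 | the host opened door 1 and door 4) = (1/12) / (1/3) = 1/4.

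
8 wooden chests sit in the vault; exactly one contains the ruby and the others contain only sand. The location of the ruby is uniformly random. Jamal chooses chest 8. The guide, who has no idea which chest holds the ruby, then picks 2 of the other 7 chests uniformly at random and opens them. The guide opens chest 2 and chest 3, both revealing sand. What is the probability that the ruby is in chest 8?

Condition on the true location of the ruby.
If it is in any of chests 1, 4, 5, 6, 7, and 8 (prior 1/8 each): the guide picks exactly this set with probability 1/21 regardless, and none is the prize; weight (1/8)·(1/21) = 1/168 each.
If it is in either of chests 2 and 3 (prior 1/8 each): that chest was opened and seen not to hold the prize — ruled out; weight (1/8)·0 = 0 each.
The weights sum to 1/28.
So P(the ruby in chest 8 | the guide opened chest 2 and chest 3) = (1/168) / (1/28) = 1/6.

1/6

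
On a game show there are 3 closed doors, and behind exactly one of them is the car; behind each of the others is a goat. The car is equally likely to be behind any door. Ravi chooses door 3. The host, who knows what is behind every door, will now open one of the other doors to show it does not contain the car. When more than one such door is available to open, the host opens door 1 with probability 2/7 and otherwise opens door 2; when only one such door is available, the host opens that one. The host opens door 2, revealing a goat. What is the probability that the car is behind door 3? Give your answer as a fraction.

Consider each possible location of the car in turn.
If it is behind door 1 (prior 1/3): only door 2 is available, probability 1; weight (1/3)·1 = 1/3.
If it is behind door 2 (prior 1/3): the host opened door 2, so this case is ruled out; weight (1/3)·0 = 0.
If it is behind door 3 (prior 1/3): door 1 is available but not opened, probability 5/7; weight (1/3)·(5/7) = 5/21.
The weights sum to 4/7.
So P(the car behind door 3 | the host opened door 2) = (5/21) / (4/7) = 5/12.

5/12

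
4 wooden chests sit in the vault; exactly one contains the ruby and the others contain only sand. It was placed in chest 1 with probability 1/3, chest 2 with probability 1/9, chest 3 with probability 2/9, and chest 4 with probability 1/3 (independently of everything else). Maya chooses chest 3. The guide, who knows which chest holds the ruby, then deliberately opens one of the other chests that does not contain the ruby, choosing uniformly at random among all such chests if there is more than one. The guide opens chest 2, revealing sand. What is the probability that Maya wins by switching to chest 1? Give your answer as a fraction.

Condition on the true location of the ruby.
If it is in either of chests 1 and 4 (prior 1/3 each): the guide has 2 equally likely choices, so probability 1/2; weight (1/3)·(1/2) = 1/6 each.
If it is in chest 2 (prior 1/9): the guide opened chest 2, so this case is ruled out; weight (1/9)·0 = 0.
If it is in chest 3 (prior 2/9): the guide has 3 equally likely choices, so probability 1/3; weight (2/9)·(1/3) = 2/27.
The weights sum to 11/27.
So P(the ruby in chest 1 | the guide opened chest 2) = (1/6) / (11/27) = 9/22.

9/22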